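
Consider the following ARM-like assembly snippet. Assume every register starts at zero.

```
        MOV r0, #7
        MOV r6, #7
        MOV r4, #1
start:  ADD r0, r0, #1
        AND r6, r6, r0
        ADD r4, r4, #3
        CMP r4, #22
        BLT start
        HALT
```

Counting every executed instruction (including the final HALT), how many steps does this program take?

39

MOV r0, #7 → r0=7
MOV r6, #7 → r6=7
MOV r4, #1 → r4=1
ADD r0, r0, #1 → r0=7+1=8
AND r6, r6, r0 → r6=7&8=0
ADD r4, r4, #3 → r4=1+3=4
CMP r4, #22  (cmp 4,22)
BLT start: taken
ADD r0, r0, #1 → r0=8+1=9
AND r6, r6, r0 → r6=0&9=0
ADD r4, r4, #3 → r4=4+3=7
CMP r4, #22  (cmp 7,22)
BLT start: taken
ADD r0, r0, #1 → r0=9+1=10
AND r6, r6, r0 → r6=0&10=0
ADD r4, r4, #3 → r4=7+3=10
CMP r4, #22  (cmp 10,22)
BLT start: taken
ADD r0, r0, #1 → r0=10+1=11
AND r6, r6, r0 → r6=0&11=0
ADD r4, r4, #3 → r4=10+3=13
CMP r4, #22  (cmp 13,22)
BLT start: taken
ADD r0, r0, #1 → r0=11+1=12
AND r6, r6, r0 → r6=0&12=0
ADD r4, r4, #3 → r4=13+3=16
CMP r4, #22  (cmp 16,22)
BLT start: taken
ADD r0, r0, #1 → r0=12+1=13
AND r6, r6, r0 → r6=0&13=0
ADD r4, r4, #3 → r4=16+3=19
CMP r4, #22  (cmp 19,22)
BLT start: taken
ADD r0, r0, #1 → r0=13+1=14
AND r6, r6, r0 → r6=0&14=0
ADD r4, r4, #3 → r4=19+3=22
CMP r4, #22  (cmp 22,22)
BLT start: not taken
halt.
Total executed instructions: 39.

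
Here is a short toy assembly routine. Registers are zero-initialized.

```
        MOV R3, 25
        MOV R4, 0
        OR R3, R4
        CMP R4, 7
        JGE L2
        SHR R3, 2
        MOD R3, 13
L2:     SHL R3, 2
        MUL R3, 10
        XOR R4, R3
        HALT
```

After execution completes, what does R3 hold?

240

MOV R3, 25 → R3=25
MOV R4, 0 → R4=0
OR R3, R4 → R3=25|0=25
CMP R4, 7  (cmp 0,7)
JGE L2: not taken
SHR R3, 2 → R3=25>>2=6
MOD R3, 13 → R3=6%13=6
SHL R3, 2 → R3=6<<2=24
MUL R3, 10 → R3=24*10=240
XOR R4, R3 → R4=0^240=240
halt.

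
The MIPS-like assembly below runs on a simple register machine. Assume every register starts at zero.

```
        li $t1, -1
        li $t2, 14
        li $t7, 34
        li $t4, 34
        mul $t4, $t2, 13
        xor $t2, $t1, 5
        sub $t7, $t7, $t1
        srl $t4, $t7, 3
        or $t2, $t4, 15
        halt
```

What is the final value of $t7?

after li $t1, -1: $t1=-1
after li $t2, 14: $t2=14
after li $t7, 34: $t7=34
after li $t4, 34: $t4=34
after mul $t4, $t2, 13: $t4=14*13=182
after xor $t2, $t1, 5: $t2=(-1)^5=-6
after sub $t7, $t7, $t1: $t7=34-(-1)=35
after srl $t4, $t7, 3: $t4=35>>3=4
after or $t2, $t4, 15: $t2=4|15=15
halt.

35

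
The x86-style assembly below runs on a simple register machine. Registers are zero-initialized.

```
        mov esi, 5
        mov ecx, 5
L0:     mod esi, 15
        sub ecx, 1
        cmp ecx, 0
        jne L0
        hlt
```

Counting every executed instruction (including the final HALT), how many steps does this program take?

23

mov esi, 5 → esi=5
mov ecx, 5 → ecx=5
mod esi, 15 → esi=5%15=5
sub ecx, 1 → ecx=5-1=4
cmp ecx, 0  (cmp 4,0)
jne L0: taken
mod esi, 15 → esi=5%15=5
sub ecx, 1 → ecx=4-1=3
cmp ecx, 0  (cmp 3,0)
jne L0: taken
mod esi, 15 → esi=5%15=5
sub ecx, 1 → ecx=3-1=2
cmp ecx, 0  (cmp 2,0)
jne L0: taken
mod esi, 15 → esi=5%15=5
sub ecx, 1 → ecx=2-1=1
cmp ecx, 0  (cmp 1,0)
jne L0: taken
mod esi, 15 → esi=5%15=5
sub ecx, 1 → ecx=1-1=0
cmp ecx, 0  (cmp 0,0)
jne L0: not taken
halt.
Total executed instructions: 23.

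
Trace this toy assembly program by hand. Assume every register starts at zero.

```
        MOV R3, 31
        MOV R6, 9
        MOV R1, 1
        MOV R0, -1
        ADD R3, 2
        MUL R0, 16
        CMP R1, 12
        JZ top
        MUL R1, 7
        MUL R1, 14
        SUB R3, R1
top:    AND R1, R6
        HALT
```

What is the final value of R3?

after MOV R3, 31: R3=31
after MOV R6, 9: R6=9
after MOV R1, 1: R1=1
after MOV R0, -1: R0=-1
after ADD R3, 2: R3=31+2=33
after MUL R0, 16: R0=(-1)*16=-16
CMP R1, 12  (cmp 1,12)
JZ top: not taken
after MUL R1, 7: R1=1*7=7
after MUL R1, 14: R1=7*14=98
after SUB R3, R1: R3=33-98=-65
after AND R1, R6: R1=98&9=0
halt.

-65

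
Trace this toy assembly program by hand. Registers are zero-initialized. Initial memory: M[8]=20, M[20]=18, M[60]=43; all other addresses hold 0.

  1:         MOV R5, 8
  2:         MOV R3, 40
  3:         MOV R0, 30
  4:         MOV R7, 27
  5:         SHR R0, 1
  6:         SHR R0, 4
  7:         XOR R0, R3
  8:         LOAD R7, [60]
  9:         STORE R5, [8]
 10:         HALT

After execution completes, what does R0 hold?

40

MOV R5, 8 → R5=8
MOV R3, 40 → R3=40
MOV R0, 30 → R0=30
MOV R7, 27 → R7=27
SHR R0, 1 → R0=30>>1=15
SHR R0, 4 → R0=15>>4=0
XOR R0, R3 → R0=0^40=40
LOAD R7, [60] → R7=M[60]=43
STORE R5, [8] → M[8]=8
halt.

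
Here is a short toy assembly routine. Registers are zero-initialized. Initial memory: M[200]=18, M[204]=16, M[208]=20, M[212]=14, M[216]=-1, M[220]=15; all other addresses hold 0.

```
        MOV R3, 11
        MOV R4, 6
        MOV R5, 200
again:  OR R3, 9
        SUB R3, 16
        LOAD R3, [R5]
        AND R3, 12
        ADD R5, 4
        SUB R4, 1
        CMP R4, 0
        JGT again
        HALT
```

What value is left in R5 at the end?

after MOV R3, 11: R3=11
after MOV R4, 6: R4=6
after MOV R5, 200: R5=200
after OR R3, 9: R3=11|9=11
after SUB R3, 16: R3=11-16=-5
after LOAD R3, [R5]: R3=M[200]=18
after AND R3, 12: R3=18&12=0
after ADD R5, 4: R5=200+4=204
after SUB R4, 1: R4=6-1=5
CMP R4, 0  (cmp 5,0)
JGT again: taken
after OR R3, 9: R3=0|9=9
after SUB R3, 16: R3=9-16=-7
after LOAD R3, [R5]: R3=M[204]=16
after AND R3, 12: R3=16&12=0
after ADD R5, 4: R5=204+4=208
after SUB R4, 1: R4=5-1=4
CMP R4, 0  (cmp 4,0)
JGT again: taken
after OR R3, 9: R3=0|9=9
after SUB R3, 16: R3=9-16=-7
after LOAD R3, [R5]: R3=M[208]=20
after AND R3, 12: R3=20&12=4
after ADD R5, 4: R5=208+4=212
after SUB R4, 1: R4=4-1=3
CMP R4, 0  (cmp 3,0)
JGT again: taken
after OR R3, 9: R3=4|9=13
after SUB R3, 16: R3=13-16=-3
after LOAD R3, [R5]: R3=M[212]=14
after AND R3, 12: R3=14&12=12
after ADD R5, 4: R5=212+4=216
after SUB R4, 1: R4=3-1=2
CMP R4, 0  (cmp 2,0)
JGT again: taken
after OR R3, 9: R3=12|9=13
after SUB R3, 16: R3=13-16=-3
after LOAD R3, [R5]: R3=M[216]=-1
after AND R3, 12: R3=(-1)&12=12
after ADD R5, 4: R5=216+4=220
after SUB R4, 1: R4=2-1=1
CMP R4, 0  (cmp 1,0)
JGT again: taken
after OR R3, 9: R3=12|9=13
after SUB R3, 16: R3=13-16=-3
after LOAD R3, [R5]: R3=M[220]=15
after AND R3, 12: R3=15&12=12
after ADD R5, 4: R5=220+4=224
after SUB R4, 1: R4=1-1=0
CMP R4, 0  (cmp 0,0)
JGT again: not taken
halt.

224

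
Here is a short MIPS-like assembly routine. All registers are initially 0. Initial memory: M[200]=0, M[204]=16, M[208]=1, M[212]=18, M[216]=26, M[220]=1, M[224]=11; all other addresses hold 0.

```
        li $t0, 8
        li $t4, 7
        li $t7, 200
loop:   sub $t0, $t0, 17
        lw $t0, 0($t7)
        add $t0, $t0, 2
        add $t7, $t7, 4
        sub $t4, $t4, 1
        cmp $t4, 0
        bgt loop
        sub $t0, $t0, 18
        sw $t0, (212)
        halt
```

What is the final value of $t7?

$t0=8
$t4=7
$t7=200
$t0=8-17=-9
$t0=M[200]=0
$t0=0+2=2
$t7=200+4=204
$t4=7-1=6
cmp $t4, 0  (cmp 6,0)
bgt loop: taken
$t0=2-17=-15
$t0=M[204]=16
$t0=16+2=18
$t7=204+4=208
$t4=6-1=5
cmp $t4, 0  (cmp 5,0)
bgt loop: taken
$t0=18-17=1
$t0=M[208]=1
$t0=1+2=3
$t7=208+4=212
$t4=5-1=4
cmp $t4, 0  (cmp 4,0)
bgt loop: taken
$t0=3-17=-14
$t0=M[212]=18
$t0=18+2=20
$t7=212+4=216
$t4=4-1=3
cmp $t4, 0  (cmp 3,0)
bgt loop: taken
$t0=20-17=3
$t0=M[216]=26
$t0=26+2=28
$t7=216+4=220
$t4=3-1=2
cmp $t4, 0  (cmp 2,0)
bgt loop: taken
$t0=28-17=11
$t0=M[220]=1
$t0=1+2=3
$t7=220+4=224
$t4=2-1=1
cmp $t4, 0  (cmp 1,0)
bgt loop: taken
$t0=3-17=-14
$t0=M[224]=11
$t0=11+2=13
$t7=224+4=228
$t4=1-1=0
cmp $t4, 0  (cmp 0,0)
bgt loop: not taken
$t0=13-18=-5
sw $t0, (212) → M[212]=-5
halt.

228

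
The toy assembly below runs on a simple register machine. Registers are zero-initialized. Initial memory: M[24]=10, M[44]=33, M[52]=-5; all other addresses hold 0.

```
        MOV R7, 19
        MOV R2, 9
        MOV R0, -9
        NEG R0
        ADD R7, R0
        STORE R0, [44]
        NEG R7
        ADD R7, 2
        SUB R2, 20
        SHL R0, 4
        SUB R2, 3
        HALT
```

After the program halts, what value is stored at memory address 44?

after MOV R7, 19: R7=19
after MOV R2, 9: R2=9
after MOV R0, -9: R0=-9
after NEG R0: R0=-(-9)=9
after ADD R7, R0: R7=19+9=28
STORE R0, [44] → M[44]=9
after NEG R7: R7=-(28)=-28
after ADD R7, 2: R7=(-28)+2=-26
after SUB R2, 20: R2=9-20=-11
after SHL R0, 4: R0=9<<4=144
after SUB R2, 3: R2=(-11)-3=-14
halt.

9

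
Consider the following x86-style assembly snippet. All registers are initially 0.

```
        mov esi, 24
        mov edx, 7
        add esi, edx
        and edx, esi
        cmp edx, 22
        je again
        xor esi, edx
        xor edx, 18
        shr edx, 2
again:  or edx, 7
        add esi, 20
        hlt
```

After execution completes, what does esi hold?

esi=24
edx=7
esi=24+7=31
edx=7&31=7
cmp edx, 22  (cmp 7,22)
je again: not taken
esi=31^7=24
edx=7^18=21
edx=21>>2=5
edx=5|7=7
esi=24+20=44
halt.

44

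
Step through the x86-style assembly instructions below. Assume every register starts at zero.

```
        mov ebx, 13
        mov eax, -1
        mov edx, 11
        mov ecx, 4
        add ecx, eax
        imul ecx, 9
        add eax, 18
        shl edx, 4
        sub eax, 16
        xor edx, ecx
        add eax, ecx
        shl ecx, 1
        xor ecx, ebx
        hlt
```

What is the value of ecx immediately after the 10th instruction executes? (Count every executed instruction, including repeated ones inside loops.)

mov ebx, 13 → ebx=13
mov eax, -1 → eax=-1
mov edx, 11 → edx=11
mov ecx, 4 → ecx=4
add ecx, eax → ecx=4+(-1)=3
imul ecx, 9 → ecx=3*9=27
add eax, 18 → eax=(-1)+18=17
shl edx, 4 → edx=11<<4=176
sub eax, 16 → eax=17-16=1
xor edx, ecx → edx=176^27=171
After step 10: ecx = 27.

27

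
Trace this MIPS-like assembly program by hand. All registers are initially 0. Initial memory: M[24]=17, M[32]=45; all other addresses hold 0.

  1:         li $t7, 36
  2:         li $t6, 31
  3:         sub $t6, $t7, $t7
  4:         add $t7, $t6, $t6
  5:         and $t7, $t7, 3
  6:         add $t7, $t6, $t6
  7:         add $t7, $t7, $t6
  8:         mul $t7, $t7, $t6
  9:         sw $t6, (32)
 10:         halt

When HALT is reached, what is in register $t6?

0

li $t7, 36 → $t7=36
li $t6, 31 → $t6=31
sub $t6, $t7, $t7 → $t6=36-36=0
add $t7, $t6, $t6 → $t7=0+0=0
and $t7, $t7, 3 → $t7=0&3=0
add $t7, $t6, $t6 → $t7=0+0=0
add $t7, $t7, $t6 → $t7=0+0=0
mul $t7, $t7, $t6 → $t7=0*0=0
sw $t6, (32) → M[32]=0
halt.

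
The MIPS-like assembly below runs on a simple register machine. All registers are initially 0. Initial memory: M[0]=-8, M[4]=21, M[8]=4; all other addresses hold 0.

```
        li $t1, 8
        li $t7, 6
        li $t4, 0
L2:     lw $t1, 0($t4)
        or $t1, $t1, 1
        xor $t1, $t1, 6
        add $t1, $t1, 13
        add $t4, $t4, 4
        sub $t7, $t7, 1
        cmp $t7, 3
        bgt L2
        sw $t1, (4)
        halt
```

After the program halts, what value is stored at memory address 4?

$t1=8
$t7=6
$t4=0
$t1=M[0]=-8
$t1=(-8)|1=-7
$t1=(-7)^6=-1
$t1=(-1)+13=12
$t4=0+4=4
$t7=6-1=5
cmp $t7, 3  (cmp 5,3)
bgt L2: taken
$t1=M[4]=21
$t1=21|1=21
$t1=21^6=19
$t1=19+13=32
$t4=4+4=8
$t7=5-1=4
cmp $t7, 3  (cmp 4,3)
bgt L2: taken
$t1=M[8]=4
$t1=4|1=5
$t1=5^6=3
$t1=3+13=16
$t4=8+4=12
$t7=4-1=3
cmp $t7, 3  (cmp 3,3)
bgt L2: not taken
sw $t1, (4) → M[4]=16
halt.

16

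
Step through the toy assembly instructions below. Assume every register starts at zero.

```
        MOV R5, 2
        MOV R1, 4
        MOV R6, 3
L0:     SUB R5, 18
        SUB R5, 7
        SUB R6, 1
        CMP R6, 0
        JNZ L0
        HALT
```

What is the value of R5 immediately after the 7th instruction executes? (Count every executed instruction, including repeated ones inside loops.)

-23

R5=2
R1=4
R6=3
R5=2-18=-16
R5=(-16)-7=-23
R6=3-1=2
CMP R6, 0  (cmp 2,0)
After step 7: R5 = -23.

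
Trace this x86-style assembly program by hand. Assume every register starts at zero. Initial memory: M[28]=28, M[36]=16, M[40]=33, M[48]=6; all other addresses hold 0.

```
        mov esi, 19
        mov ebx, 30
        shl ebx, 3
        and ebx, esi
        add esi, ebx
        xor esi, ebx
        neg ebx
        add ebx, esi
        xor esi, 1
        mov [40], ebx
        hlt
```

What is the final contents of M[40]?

esi=19
ebx=30
ebx=30<<3=240
ebx=240&19=16
esi=19+16=35
esi=35^16=51
ebx=-(16)=-16
ebx=(-16)+51=35
esi=51^1=50
mov [40], ebx → M[40]=35
halt.

35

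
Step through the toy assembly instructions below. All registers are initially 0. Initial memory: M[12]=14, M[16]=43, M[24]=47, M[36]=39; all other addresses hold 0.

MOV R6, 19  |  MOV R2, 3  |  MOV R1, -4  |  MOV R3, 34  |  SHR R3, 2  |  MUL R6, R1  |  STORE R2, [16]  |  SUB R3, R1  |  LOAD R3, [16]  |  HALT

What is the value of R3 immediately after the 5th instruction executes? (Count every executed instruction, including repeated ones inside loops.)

8

R6=19
R2=3
R1=-4
R3=34
R3=34>>2=8
After step 5: R3 = 8.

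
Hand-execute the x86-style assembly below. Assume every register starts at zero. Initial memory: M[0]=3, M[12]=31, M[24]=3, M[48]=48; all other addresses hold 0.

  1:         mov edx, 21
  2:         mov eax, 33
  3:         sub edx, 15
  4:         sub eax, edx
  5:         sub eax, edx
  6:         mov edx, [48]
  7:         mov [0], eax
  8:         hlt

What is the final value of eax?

mov edx, 21 → edx=21
mov eax, 33 → eax=33
sub edx, 15 → edx=21-15=6
sub eax, edx → eax=33-6=27
sub eax, edx → eax=27-6=21
mov edx, [48] → edx=M[48]=48
mov [0], eax → M[0]=21
halt.

21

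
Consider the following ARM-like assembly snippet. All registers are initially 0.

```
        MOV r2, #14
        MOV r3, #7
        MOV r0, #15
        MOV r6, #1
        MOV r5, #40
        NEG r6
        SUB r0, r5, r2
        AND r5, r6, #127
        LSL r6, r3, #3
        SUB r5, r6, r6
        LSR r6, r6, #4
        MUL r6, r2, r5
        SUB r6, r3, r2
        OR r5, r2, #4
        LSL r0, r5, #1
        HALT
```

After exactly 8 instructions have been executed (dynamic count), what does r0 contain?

after MOV r2, #14: r2=14
after MOV r3, #7: r3=7
after MOV r0, #15: r0=15
after MOV r6, #1: r6=1
after MOV r5, #40: r5=40
after NEG r6: r6=-(1)=-1
after SUB r0, r5, r2: r0=40-14=26
after AND r5, r6, #127: r5=(-1)&127=127
After step 8: r0 = 26.

26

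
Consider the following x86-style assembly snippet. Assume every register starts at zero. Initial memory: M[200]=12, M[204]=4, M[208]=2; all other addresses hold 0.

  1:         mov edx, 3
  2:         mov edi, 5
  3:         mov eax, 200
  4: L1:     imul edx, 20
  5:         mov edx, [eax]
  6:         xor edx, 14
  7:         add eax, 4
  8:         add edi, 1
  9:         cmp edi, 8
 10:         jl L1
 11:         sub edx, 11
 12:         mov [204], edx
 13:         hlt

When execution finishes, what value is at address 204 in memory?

after mov edx, 3: edx=3
after mov edi, 5: edi=5
after mov eax, 200: eax=200
after imul edx, 20: edx=3*20=60
after mov edx, [eax]: edx=M[200]=12
after xor edx, 14: edx=12^14=2
after add eax, 4: eax=200+4=204
after add edi, 1: edi=5+1=6
cmp edi, 8  (cmp 6,8)
jl L1: taken
after imul edx, 20: edx=2*20=40
after mov edx, [eax]: edx=M[204]=4
after xor edx, 14: edx=4^14=10
after add eax, 4: eax=204+4=208
after add edi, 1: edi=6+1=7
cmp edi, 8  (cmp 7,8)
jl L1: taken
after imul edx, 20: edx=10*20=200
after mov edx, [eax]: edx=M[208]=2
after xor edx, 14: edx=2^14=12
after add eax, 4: eax=208+4=212
after add edi, 1: edi=7+1=8
cmp edi, 8  (cmp 8,8)
jl L1: not taken
after sub edx, 11: edx=12-11=1
mov [204], edx → M[204]=1
halt.

1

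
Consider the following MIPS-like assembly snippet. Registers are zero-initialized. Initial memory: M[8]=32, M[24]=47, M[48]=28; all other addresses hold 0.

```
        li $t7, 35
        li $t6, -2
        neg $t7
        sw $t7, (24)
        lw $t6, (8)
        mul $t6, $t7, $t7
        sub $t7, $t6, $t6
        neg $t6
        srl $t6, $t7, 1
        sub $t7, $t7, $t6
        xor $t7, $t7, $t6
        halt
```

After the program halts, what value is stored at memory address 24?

$t7=35
$t6=-2
$t7=-(35)=-35
sw $t7, (24) → M[24]=-35
$t6=M[8]=32
$t6=(-35)*(-35)=1225
$t7=1225-1225=0
$t6=-(1225)=-1225
$t6=0>>1=0
$t7=0-0=0
$t7=0^0=0
halt.

-35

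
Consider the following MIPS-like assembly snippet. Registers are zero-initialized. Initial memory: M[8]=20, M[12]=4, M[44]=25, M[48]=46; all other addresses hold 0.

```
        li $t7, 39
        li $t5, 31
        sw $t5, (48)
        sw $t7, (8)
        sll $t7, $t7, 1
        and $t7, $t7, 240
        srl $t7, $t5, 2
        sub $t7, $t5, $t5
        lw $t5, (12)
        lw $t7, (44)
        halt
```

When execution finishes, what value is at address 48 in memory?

31

li $t7, 39 → $t7=39
li $t5, 31 → $t5=31
sw $t5, (48) → M[48]=31
sw $t7, (8) → M[8]=39
sll $t7, $t7, 1 → $t7=39<<1=78
and $t7, $t7, 240 → $t7=78&240=64
srl $t7, $t5, 2 → $t7=31>>2=7
sub $t7, $t5, $t5 → $t7=31-31=0
lw $t5, (12) → $t5=M[12]=4
lw $t7, (44) → $t7=M[44]=25
halt.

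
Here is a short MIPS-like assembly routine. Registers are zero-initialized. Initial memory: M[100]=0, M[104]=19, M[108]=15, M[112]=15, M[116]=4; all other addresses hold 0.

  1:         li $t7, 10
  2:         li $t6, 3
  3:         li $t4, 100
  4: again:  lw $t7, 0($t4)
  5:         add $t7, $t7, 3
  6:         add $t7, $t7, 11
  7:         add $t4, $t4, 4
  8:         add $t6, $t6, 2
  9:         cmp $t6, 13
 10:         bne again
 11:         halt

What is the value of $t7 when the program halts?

$t7=10
$t6=3
$t4=100
$t7=M[100]=0
$t7=0+3=3
$t7=3+11=14
$t4=100+4=104
$t6=3+2=5
cmp $t6, 13  (cmp 5,13)
bne again: taken
$t7=M[104]=19
$t7=19+3=22
$t7=22+11=33
$t4=104+4=108
$t6=5+2=7
cmp $t6, 13  (cmp 7,13)
bne again: taken
$t7=M[108]=15
$t7=15+3=18
$t7=18+11=29
$t4=108+4=112
$t6=7+2=9
cmp $t6, 13  (cmp 9,13)
bne again: taken
$t7=M[112]=15
$t7=15+3=18
$t7=18+11=29
$t4=112+4=116
$t6=9+2=11
cmp $t6, 13  (cmp 11,13)
bne again: taken
$t7=M[116]=4
$t7=4+3=7
$t7=7+11=18
$t4=116+4=120
$t6=11+2=13
cmp $t6, 13  (cmp 13,13)
bne again: not taken
halt.

18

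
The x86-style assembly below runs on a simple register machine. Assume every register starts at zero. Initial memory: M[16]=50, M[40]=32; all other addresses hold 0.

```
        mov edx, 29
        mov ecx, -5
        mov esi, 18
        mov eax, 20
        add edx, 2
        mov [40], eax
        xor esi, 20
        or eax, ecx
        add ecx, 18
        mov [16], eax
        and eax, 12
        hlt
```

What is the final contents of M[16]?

-1

edx=29
ecx=-5
esi=18
eax=20
edx=29+2=31
mov [40], eax → M[40]=20
esi=18^20=6
eax=20|(-5)=-1
ecx=(-5)+18=13
mov [16], eax → M[16]=-1
eax=(-1)&12=12
halt.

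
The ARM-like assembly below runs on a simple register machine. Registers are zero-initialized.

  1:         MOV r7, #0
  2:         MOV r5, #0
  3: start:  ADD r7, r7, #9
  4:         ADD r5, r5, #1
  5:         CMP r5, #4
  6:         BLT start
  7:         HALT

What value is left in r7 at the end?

36

r7=0
r5=0
r7=0+9=9
r5=0+1=1
CMP r5, #4  (cmp 1,4)
BLT start: taken
r7=9+9=18
r5=1+1=2
CMP r5, #4  (cmp 2,4)
BLT start: taken
r7=18+9=27
r5=2+1=3
CMP r5, #4  (cmp 3,4)
BLT start: taken
r7=27+9=36
r5=3+1=4
CMP r5, #4  (cmp 4,4)
BLT start: not taken
halt.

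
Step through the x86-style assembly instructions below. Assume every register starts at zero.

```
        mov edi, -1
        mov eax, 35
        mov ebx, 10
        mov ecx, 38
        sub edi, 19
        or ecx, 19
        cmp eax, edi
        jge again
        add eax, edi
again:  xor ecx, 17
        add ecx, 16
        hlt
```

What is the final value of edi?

-20

edi=-1
eax=35
ebx=10
ecx=38
edi=(-1)-19=-20
ecx=38|19=55
cmp eax, edi  (cmp 35,-20)
jge again: taken
ecx=55^17=38
ecx=38+16=54
halt.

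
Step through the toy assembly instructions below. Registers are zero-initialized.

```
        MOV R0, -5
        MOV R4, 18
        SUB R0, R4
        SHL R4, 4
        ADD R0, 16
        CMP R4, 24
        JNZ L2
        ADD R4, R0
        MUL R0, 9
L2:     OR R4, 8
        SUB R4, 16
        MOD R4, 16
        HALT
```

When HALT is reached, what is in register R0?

-7

after MOV R0, -5: R0=-5
after MOV R4, 18: R4=18
after SUB R0, R4: R0=(-5)-18=-23
after SHL R4, 4: R4=18<<4=288
after ADD R0, 16: R0=(-23)+16=-7
CMP R4, 24  (cmp 288,24)
JNZ L2: taken
after OR R4, 8: R4=288|8=296
after SUB R4, 16: R4=296-16=280
after MOD R4, 16: R4=280%16=8
halt.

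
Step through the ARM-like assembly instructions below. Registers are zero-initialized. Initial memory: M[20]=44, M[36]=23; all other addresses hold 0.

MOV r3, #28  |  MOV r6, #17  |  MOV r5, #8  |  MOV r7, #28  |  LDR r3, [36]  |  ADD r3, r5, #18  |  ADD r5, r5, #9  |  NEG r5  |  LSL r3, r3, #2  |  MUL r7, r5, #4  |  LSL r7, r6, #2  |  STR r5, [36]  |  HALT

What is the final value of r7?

r3=28
r6=17
r5=8
r7=28
r3=M[36]=23
r3=8+18=26
r5=8+9=17
r5=-(17)=-17
r3=26<<2=104
r7=(-17)*4=-68
r7=17<<2=68
STR r5, [36] → M[36]=-17
halt.

68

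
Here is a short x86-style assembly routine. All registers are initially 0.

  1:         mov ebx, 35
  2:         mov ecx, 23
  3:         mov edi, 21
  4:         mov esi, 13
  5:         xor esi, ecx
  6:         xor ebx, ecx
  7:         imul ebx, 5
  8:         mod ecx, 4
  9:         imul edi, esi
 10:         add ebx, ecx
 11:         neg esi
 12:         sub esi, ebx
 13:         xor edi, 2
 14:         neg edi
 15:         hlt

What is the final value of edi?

-544

ebx=35
ecx=23
edi=21
esi=13
esi=13^23=26
ebx=35^23=52
ebx=52*5=260
ecx=23%4=3
edi=21*26=546
ebx=260+3=263
esi=-(26)=-26
esi=(-26)-263=-289
edi=546^2=544
edi=-(544)=-544
halt.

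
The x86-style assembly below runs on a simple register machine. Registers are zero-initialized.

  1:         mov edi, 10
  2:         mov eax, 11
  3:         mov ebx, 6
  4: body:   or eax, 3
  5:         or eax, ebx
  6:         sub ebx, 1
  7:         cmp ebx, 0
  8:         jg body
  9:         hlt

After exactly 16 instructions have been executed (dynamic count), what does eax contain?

after mov edi, 10: edi=10
after mov eax, 11: eax=11
after mov ebx, 6: ebx=6
after or eax, 3: eax=11|3=11
after or eax, ebx: eax=11|6=15
after sub ebx, 1: ebx=6-1=5
cmp ebx, 0  (cmp 5,0)
jg body: taken
after or eax, 3: eax=15|3=15
after or eax, ebx: eax=15|5=15
after sub ebx, 1: ebx=5-1=4
cmp ebx, 0  (cmp 4,0)
jg body: taken
after or eax, 3: eax=15|3=15
after or eax, ebx: eax=15|4=15
after sub ebx, 1: ebx=4-1=3
After step 16: eax = 15.

15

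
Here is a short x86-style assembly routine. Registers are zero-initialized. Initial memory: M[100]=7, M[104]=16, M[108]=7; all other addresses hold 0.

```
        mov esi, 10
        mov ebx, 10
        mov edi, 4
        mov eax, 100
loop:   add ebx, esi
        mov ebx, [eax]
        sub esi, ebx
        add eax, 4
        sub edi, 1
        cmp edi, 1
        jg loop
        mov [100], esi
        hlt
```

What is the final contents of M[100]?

-20

after mov esi, 10: esi=10
after mov ebx, 10: ebx=10
after mov edi, 4: edi=4
after mov eax, 100: eax=100
after add ebx, esi: ebx=10+10=20
after mov ebx, [eax]: ebx=M[100]=7
after sub esi, ebx: esi=10-7=3
after add eax, 4: eax=100+4=104
after sub edi, 1: edi=4-1=3
cmp edi, 1  (cmp 3,1)
jg loop: taken
after add ebx, esi: ebx=7+3=10
after mov ebx, [eax]: ebx=M[104]=16
after sub esi, ebx: esi=3-16=-13
after add eax, 4: eax=104+4=108
after sub edi, 1: edi=3-1=2
cmp edi, 1  (cmp 2,1)
jg loop: taken
after add ebx, esi: ebx=16+(-13)=3
after mov ebx, [eax]: ebx=M[108]=7
after sub esi, ebx: esi=(-13)-7=-20
after add eax, 4: eax=108+4=112
after sub edi, 1: edi=2-1=1
cmp edi, 1  (cmp 1,1)
jg loop: not taken
mov [100], esi → M[100]=-20
halt.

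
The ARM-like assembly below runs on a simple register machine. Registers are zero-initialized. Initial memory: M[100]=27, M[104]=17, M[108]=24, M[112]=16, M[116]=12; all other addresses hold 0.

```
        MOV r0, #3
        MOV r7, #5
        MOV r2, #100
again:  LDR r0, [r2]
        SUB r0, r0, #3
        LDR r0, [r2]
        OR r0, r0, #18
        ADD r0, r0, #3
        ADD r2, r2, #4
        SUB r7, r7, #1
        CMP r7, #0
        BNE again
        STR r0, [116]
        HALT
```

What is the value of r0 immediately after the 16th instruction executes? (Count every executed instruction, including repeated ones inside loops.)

MOV r0, #3 → r0=3
MOV r7, #5 → r7=5
MOV r2, #100 → r2=100
LDR r0, [r2] → r0=M[100]=27
SUB r0, r0, #3 → r0=27-3=24
LDR r0, [r2] → r0=M[100]=27
OR r0, r0, #18 → r0=27|18=27
ADD r0, r0, #3 → r0=27+3=30
ADD r2, r2, #4 → r2=100+4=104
SUB r7, r7, #1 → r7=5-1=4
CMP r7, #0  (cmp 4,0)
BNE again: taken
LDR r0, [r2] → r0=M[104]=17
SUB r0, r0, #3 → r0=17-3=14
LDR r0, [r2] → r0=M[104]=17
OR r0, r0, #18 → r0=17|18=19
After step 16: r0 = 19.

19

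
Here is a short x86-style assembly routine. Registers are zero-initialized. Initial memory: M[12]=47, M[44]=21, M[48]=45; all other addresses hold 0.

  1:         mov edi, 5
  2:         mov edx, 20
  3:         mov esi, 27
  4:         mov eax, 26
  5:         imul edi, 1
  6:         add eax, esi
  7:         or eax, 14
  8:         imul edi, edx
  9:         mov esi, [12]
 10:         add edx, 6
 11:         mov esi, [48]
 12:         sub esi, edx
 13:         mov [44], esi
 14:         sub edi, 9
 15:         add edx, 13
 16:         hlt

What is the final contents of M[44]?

19

mov edi, 5 → edi=5
mov edx, 20 → edx=20
mov esi, 27 → esi=27
mov eax, 26 → eax=26
imul edi, 1 → edi=5*1=5
add eax, esi → eax=26+27=53
or eax, 14 → eax=53|14=63
imul edi, edx → edi=5*20=100
mov esi, [12] → esi=M[12]=47
add edx, 6 → edx=20+6=26
mov esi, [48] → esi=M[48]=45
sub esi, edx → esi=45-26=19
mov [44], esi → M[44]=19
sub edi, 9 → edi=100-9=91
add edx, 13 → edx=26+13=39
halt.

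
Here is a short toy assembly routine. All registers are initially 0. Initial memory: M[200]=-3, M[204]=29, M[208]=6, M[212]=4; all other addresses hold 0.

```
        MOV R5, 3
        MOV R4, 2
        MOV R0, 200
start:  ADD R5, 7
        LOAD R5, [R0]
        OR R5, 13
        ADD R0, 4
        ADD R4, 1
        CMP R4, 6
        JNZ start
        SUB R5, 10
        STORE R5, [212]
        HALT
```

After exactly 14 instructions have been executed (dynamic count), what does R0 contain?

R5=3
R4=2
R0=200
R5=3+7=10
R5=M[200]=-3
R5=(-3)|13=-3
R0=200+4=204
R4=2+1=3
CMP R4, 6  (cmp 3,6)
JNZ start: taken
R5=(-3)+7=4
R5=M[204]=29
R5=29|13=29
R0=204+4=208
After step 14: R0 = 208.

208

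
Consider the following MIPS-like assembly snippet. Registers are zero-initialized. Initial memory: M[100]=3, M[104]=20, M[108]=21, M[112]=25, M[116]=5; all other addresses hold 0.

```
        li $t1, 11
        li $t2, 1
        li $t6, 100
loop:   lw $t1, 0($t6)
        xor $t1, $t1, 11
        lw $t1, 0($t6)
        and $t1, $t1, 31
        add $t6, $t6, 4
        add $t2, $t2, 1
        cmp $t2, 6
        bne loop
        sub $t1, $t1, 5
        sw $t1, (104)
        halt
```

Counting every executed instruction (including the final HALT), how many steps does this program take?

$t1=11
$t2=1
$t6=100
$t1=M[100]=3
$t1=3^11=8
$t1=M[100]=3
$t1=3&31=3
$t6=100+4=104
$t2=1+1=2
cmp $t2, 6  (cmp 2,6)
bne loop: taken
$t1=M[104]=20
$t1=20^11=31
$t1=M[104]=20
$t1=20&31=20
$t6=104+4=108
$t2=2+1=3
cmp $t2, 6  (cmp 3,6)
bne loop: taken
$t1=M[108]=21
$t1=21^11=30
$t1=M[108]=21
$t1=21&31=21
$t6=108+4=112
$t2=3+1=4
cmp $t2, 6  (cmp 4,6)
bne loop: taken
$t1=M[112]=25
$t1=25^11=18
$t1=M[112]=25
$t1=25&31=25
$t6=112+4=116
$t2=4+1=5
cmp $t2, 6  (cmp 5,6)
bne loop: taken
$t1=M[116]=5
$t1=5^11=14
$t1=M[116]=5
$t1=5&31=5
$t6=116+4=120
$t2=5+1=6
cmp $t2, 6  (cmp 6,6)
bne loop: not taken
$t1=5-5=0
sw $t1, (104) → M[104]=0
halt.
Total executed instructions: 46.

46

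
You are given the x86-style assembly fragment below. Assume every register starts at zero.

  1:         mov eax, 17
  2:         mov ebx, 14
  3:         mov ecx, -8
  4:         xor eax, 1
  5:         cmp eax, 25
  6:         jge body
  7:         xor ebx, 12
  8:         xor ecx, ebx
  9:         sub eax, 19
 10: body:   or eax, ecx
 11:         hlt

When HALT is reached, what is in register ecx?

-6

mov eax, 17 → eax=17
mov ebx, 14 → ebx=14
mov ecx, -8 → ecx=-8
xor eax, 1 → eax=17^1=16
cmp eax, 25  (cmp 16,25)
jge body: not taken
xor ebx, 12 → ebx=14^12=2
xor ecx, ebx → ecx=(-8)^2=-6
sub eax, 19 → eax=16-19=-3
or eax, ecx → eax=(-3)|(-6)=-1
halt.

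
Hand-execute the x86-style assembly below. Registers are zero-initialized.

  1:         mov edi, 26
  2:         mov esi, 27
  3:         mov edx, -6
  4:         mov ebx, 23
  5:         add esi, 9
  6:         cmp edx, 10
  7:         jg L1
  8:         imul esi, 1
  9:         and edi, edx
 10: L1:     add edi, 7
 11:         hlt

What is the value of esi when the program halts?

36

mov edi, 26 → edi=26
mov esi, 27 → esi=27
mov edx, -6 → edx=-6
mov ebx, 23 → ebx=23
add esi, 9 → esi=27+9=36
cmp edx, 10  (cmp -6,10)
jg L1: not taken
imul esi, 1 → esi=36*1=36
and edi, edx → edi=26&(-6)=26
add edi, 7 → edi=26+7=33
halt.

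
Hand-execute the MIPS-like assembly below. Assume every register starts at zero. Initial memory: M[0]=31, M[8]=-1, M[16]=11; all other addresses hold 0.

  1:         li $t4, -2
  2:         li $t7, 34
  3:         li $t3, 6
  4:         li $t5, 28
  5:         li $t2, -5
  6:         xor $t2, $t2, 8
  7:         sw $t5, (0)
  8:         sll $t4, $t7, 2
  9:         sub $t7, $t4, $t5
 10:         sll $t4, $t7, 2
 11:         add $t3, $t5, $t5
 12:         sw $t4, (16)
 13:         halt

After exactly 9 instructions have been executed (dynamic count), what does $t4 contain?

after li $t4, -2: $t4=-2
after li $t7, 34: $t7=34
after li $t3, 6: $t3=6
after li $t5, 28: $t5=28
after li $t2, -5: $t2=-5
after xor $t2, $t2, 8: $t2=(-5)^8=-13
sw $t5, (0) → M[0]=28
after sll $t4, $t7, 2: $t4=34<<2=136
after sub $t7, $t4, $t5: $t7=136-28=108
After step 9: $t4 = 136.

136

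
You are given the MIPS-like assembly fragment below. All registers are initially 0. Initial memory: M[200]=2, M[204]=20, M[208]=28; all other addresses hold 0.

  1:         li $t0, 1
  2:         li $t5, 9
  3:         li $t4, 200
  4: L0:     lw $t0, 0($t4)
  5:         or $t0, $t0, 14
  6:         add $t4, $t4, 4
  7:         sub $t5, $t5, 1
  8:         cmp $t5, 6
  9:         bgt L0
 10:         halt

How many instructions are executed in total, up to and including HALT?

after li $t0, 1: $t0=1
after li $t5, 9: $t5=9
after li $t4, 200: $t4=200
after lw $t0, 0($t4): $t0=M[200]=2
after or $t0, $t0, 14: $t0=2|14=14
after add $t4, $t4, 4: $t4=200+4=204
after sub $t5, $t5, 1: $t5=9-1=8
cmp $t5, 6  (cmp 8,6)
bgt L0: taken
after lw $t0, 0($t4): $t0=M[204]=20
after or $t0, $t0, 14: $t0=20|14=30
after add $t4, $t4, 4: $t4=204+4=208
after sub $t5, $t5, 1: $t5=8-1=7
cmp $t5, 6  (cmp 7,6)
bgt L0: taken
after lw $t0, 0($t4): $t0=M[208]=28
after or $t0, $t0, 14: $t0=28|14=30
after add $t4, $t4, 4: $t4=208+4=212
after sub $t5, $t5, 1: $t5=7-1=6
cmp $t5, 6  (cmp 6,6)
bgt L0: not taken
halt.
Total executed instructions: 22.

22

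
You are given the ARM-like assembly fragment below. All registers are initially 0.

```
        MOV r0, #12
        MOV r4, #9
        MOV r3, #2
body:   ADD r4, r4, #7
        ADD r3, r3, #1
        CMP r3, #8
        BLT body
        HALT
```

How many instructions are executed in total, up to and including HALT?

MOV r0, #12 → r0=12
MOV r4, #9 → r4=9
MOV r3, #2 → r3=2
ADD r4, r4, #7 → r4=9+7=16
ADD r3, r3, #1 → r3=2+1=3
CMP r3, #8  (cmp 3,8)
BLT body: taken
ADD r4, r4, #7 → r4=16+7=23
ADD r3, r3, #1 → r3=3+1=4
CMP r3, #8  (cmp 4,8)
BLT body: taken
ADD r4, r4, #7 → r4=23+7=30
ADD r3, r3, #1 → r3=4+1=5
CMP r3, #8  (cmp 5,8)
BLT body: taken
ADD r4, r4, #7 → r4=30+7=37
ADD r3, r3, #1 → r3=5+1=6
CMP r3, #8  (cmp 6,8)
BLT body: taken
ADD r4, r4, #7 → r4=37+7=44
ADD r3, r3, #1 → r3=6+1=7
CMP r3, #8  (cmp 7,8)
BLT body: taken
ADD r4, r4, #7 → r4=44+7=51
ADD r3, r3, #1 → r3=7+1=8
CMP r3, #8  (cmp 8,8)
BLT body: not taken
halt.
Total executed instructions: 28.

28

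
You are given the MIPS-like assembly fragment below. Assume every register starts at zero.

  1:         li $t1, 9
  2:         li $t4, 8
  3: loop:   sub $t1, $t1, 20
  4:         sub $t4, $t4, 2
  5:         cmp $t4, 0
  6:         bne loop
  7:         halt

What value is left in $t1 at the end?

$t1=9
$t4=8
$t1=9-20=-11
$t4=8-2=6
cmp $t4, 0  (cmp 6,0)
bne loop: taken
$t1=(-11)-20=-31
$t4=6-2=4
cmp $t4, 0  (cmp 4,0)
bne loop: taken
$t1=(-31)-20=-51
$t4=4-2=2
cmp $t4, 0  (cmp 2,0)
bne loop: taken
$t1=(-51)-20=-71
$t4=2-2=0
cmp $t4, 0  (cmp 0,0)
bne loop: not taken
halt.

-71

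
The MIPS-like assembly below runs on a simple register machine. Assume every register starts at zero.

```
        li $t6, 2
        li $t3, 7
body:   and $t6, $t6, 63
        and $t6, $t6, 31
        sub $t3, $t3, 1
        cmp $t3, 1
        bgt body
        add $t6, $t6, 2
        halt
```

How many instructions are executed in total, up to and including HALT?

li $t6, 2 → $t6=2
li $t3, 7 → $t3=7
and $t6, $t6, 63 → $t6=2&63=2
and $t6, $t6, 31 → $t6=2&31=2
sub $t3, $t3, 1 → $t3=7-1=6
cmp $t3, 1  (cmp 6,1)
bgt body: taken
and $t6, $t6, 63 → $t6=2&63=2
and $t6, $t6, 31 → $t6=2&31=2
sub $t3, $t3, 1 → $t3=6-1=5
cmp $t3, 1  (cmp 5,1)
bgt body: taken
and $t6, $t6, 63 → $t6=2&63=2
and $t6, $t6, 31 → $t6=2&31=2
sub $t3, $t3, 1 → $t3=5-1=4
cmp $t3, 1  (cmp 4,1)
bgt body: taken
and $t6, $t6, 63 → $t6=2&63=2
and $t6, $t6, 31 → $t6=2&31=2
sub $t3, $t3, 1 → $t3=4-1=3
cmp $t3, 1  (cmp 3,1)
bgt body: taken
and $t6, $t6, 63 → $t6=2&63=2
and $t6, $t6, 31 → $t6=2&31=2
sub $t3, $t3, 1 → $t3=3-1=2
cmp $t3, 1  (cmp 2,1)
bgt body: taken
and $t6, $t6, 63 → $t6=2&63=2
and $t6, $t6, 31 → $t6=2&31=2
sub $t3, $t3, 1 → $t3=2-1=1
cmp $t3, 1  (cmp 1,1)
bgt body: not taken
add $t6, $t6, 2 → $t6=2+2=4
halt.
Total executed instructions: 34.

34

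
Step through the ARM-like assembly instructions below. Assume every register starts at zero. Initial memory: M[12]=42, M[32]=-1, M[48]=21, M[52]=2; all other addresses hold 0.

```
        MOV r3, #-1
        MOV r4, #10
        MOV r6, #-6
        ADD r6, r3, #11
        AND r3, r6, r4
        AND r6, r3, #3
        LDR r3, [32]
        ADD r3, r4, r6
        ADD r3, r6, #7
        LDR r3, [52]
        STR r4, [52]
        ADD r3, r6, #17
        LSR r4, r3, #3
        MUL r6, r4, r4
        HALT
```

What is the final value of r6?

r3=-1
r4=10
r6=-6
r6=(-1)+11=10
r3=10&10=10
r6=10&3=2
r3=M[32]=-1
r3=10+2=12
r3=2+7=9
r3=M[52]=2
STR r4, [52] → M[52]=10
r3=2+17=19
r4=19>>3=2
r6=2*2=4
halt.

4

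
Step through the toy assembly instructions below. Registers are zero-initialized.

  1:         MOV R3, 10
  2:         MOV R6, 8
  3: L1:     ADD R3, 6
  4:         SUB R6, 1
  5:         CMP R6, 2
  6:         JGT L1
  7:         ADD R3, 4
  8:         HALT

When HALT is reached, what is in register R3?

after MOV R3, 10: R3=10
after MOV R6, 8: R6=8
after ADD R3, 6: R3=10+6=16
after SUB R6, 1: R6=8-1=7
CMP R6, 2  (cmp 7,2)
JGT L1: taken
after ADD R3, 6: R3=16+6=22
after SUB R6, 1: R6=7-1=6
CMP R6, 2  (cmp 6,2)
JGT L1: taken
after ADD R3, 6: R3=22+6=28
after SUB R6, 1: R6=6-1=5
CMP R6, 2  (cmp 5,2)
JGT L1: taken
after ADD R3, 6: R3=28+6=34
after SUB R6, 1: R6=5-1=4
CMP R6, 2  (cmp 4,2)
JGT L1: taken
after ADD R3, 6: R3=34+6=40
after SUB R6, 1: R6=4-1=3
CMP R6, 2  (cmp 3,2)
JGT L1: taken
after ADD R3, 6: R3=40+6=46
after SUB R6, 1: R6=3-1=2
CMP R6, 2  (cmp 2,2)
JGT L1: not taken
after ADD R3, 4: R3=46+4=50
halt.

50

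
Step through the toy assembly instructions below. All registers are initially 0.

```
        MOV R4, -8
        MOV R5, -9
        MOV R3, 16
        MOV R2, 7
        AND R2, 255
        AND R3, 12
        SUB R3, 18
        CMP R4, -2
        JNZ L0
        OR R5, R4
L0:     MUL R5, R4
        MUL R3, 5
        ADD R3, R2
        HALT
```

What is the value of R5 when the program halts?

MOV R4, -8 → R4=-8
MOV R5, -9 → R5=-9
MOV R3, 16 → R3=16
MOV R2, 7 → R2=7
AND R2, 255 → R2=7&255=7
AND R3, 12 → R3=16&12=0
SUB R3, 18 → R3=0-18=-18
CMP R4, -2  (cmp -8,-2)
JNZ L0: taken
MUL R5, R4 → R5=(-9)*(-8)=72
MUL R3, 5 → R3=(-18)*5=-90
ADD R3, R2 → R3=(-90)+7=-83
halt.

72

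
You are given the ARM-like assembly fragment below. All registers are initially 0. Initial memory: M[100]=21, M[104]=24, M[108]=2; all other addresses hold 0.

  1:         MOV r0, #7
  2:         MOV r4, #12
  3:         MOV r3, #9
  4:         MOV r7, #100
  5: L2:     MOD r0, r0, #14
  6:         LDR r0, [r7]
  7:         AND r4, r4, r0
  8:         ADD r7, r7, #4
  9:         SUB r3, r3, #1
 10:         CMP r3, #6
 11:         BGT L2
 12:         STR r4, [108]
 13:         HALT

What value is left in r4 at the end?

0

after MOV r0, #7: r0=7
after MOV r4, #12: r4=12
after MOV r3, #9: r3=9
after MOV r7, #100: r7=100
after MOD r0, r0, #14: r0=7%14=7
after LDR r0, [r7]: r0=M[100]=21
after AND r4, r4, r0: r4=12&21=4
after ADD r7, r7, #4: r7=100+4=104
after SUB r3, r3, #1: r3=9-1=8
CMP r3, #6  (cmp 8,6)
BGT L2: taken
after MOD r0, r0, #14: r0=21%14=7
after LDR r0, [r7]: r0=M[104]=24
after AND r4, r4, r0: r4=4&24=0
after ADD r7, r7, #4: r7=104+4=108
after SUB r3, r3, #1: r3=8-1=7
CMP r3, #6  (cmp 7,6)
BGT L2: taken
after MOD r0, r0, #14: r0=24%14=10
after LDR r0, [r7]: r0=M[108]=2
after AND r4, r4, r0: r4=0&2=0
after ADD r7, r7, #4: r7=108+4=112
after SUB r3, r3, #1: r3=7-1=6
CMP r3, #6  (cmp 6,6)
BGT L2: not taken
STR r4, [108] → M[108]=0
halt.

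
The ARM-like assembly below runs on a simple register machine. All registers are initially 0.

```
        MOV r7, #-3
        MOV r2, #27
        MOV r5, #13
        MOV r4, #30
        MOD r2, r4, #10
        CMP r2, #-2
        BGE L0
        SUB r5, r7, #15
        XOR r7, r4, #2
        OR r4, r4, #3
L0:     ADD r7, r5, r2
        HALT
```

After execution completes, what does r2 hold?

0

MOV r7, #-3 → r7=-3
MOV r2, #27 → r2=27
MOV r5, #13 → r5=13
MOV r4, #30 → r4=30
MOD r2, r4, #10 → r2=30%10=0
CMP r2, #-2  (cmp 0,-2)
BGE L0: taken
ADD r7, r5, r2 → r7=13+0=13
halt.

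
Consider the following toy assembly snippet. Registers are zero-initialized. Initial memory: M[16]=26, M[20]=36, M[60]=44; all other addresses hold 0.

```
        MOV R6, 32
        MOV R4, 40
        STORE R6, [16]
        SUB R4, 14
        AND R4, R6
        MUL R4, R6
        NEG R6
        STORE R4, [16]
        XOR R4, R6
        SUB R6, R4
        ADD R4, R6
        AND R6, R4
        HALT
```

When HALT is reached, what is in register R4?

R6=32
R4=40
STORE R6, [16] → M[16]=32
R4=40-14=26
R4=26&32=0
R4=0*32=0
R6=-(32)=-32
STORE R4, [16] → M[16]=0
R4=0^(-32)=-32
R6=(-32)-(-32)=0
R4=(-32)+0=-32
R6=0&(-32)=0
halt.

-32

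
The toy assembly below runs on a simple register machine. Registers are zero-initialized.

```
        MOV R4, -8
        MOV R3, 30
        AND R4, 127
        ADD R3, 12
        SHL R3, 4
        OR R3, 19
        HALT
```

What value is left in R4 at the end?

R4=-8
R3=30
R4=(-8)&127=120
R3=30+12=42
R3=42<<4=672
R3=672|19=691
halt.

120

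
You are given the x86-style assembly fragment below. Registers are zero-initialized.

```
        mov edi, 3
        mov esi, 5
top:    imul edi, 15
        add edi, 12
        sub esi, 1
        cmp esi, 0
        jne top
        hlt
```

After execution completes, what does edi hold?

mov edi, 3 → edi=3
mov esi, 5 → esi=5
imul edi, 15 → edi=3*15=45
add edi, 12 → edi=45+12=57
sub esi, 1 → esi=5-1=4
cmp esi, 0  (cmp 4,0)
jne top: taken
imul edi, 15 → edi=57*15=855
add edi, 12 → edi=855+12=867
sub esi, 1 → esi=4-1=3
cmp esi, 0  (cmp 3,0)
jne top: taken
imul edi, 15 → edi=867*15=13005
add edi, 12 → edi=13005+12=13017
sub esi, 1 → esi=3-1=2
cmp esi, 0  (cmp 2,0)
jne top: taken
imul edi, 15 → edi=13017*15=195255
add edi, 12 → edi=195255+12=195267
sub esi, 1 → esi=2-1=1
cmp esi, 0  (cmp 1,0)
jne top: taken
imul edi, 15 → edi=195267*15=2929005
add edi, 12 → edi=2929005+12=2929017
sub esi, 1 → esi=1-1=0
cmp esi, 0  (cmp 0,0)
jne top: not taken
halt.

2929017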